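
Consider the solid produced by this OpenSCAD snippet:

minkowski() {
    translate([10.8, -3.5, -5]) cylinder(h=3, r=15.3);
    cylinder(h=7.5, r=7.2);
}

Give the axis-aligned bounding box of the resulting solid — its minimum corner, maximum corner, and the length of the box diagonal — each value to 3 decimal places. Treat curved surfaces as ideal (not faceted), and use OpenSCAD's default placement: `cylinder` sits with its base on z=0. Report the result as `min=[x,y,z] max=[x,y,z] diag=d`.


A = translate([10.8, -3.5, -5]) cylinder(h=3, r=15.3) → bbox [-4.5,-18.8,-5] .. [26.1,11.8,-2]
B = cylinder(h=7.5, r=7.2) → bbox [-7.2,-7.2,0] .. [7.2,7.2,7.5]
lo = A.lo+B.lo = [-4.5-7.2, -18.8-7.2, -5+0] = [-11.700,-26.000,-5.000]
hi = A.hi+B.hi = [26.1+7.2, 11.8+7.2, -2+7.5] = [33.300,19.000,5.500]
diag = √(45²+45²+10.5²) = √4160.25 = 64.500

min=[-11.700,-26.000,-5.000] max=[33.300,19.000,5.500] diag=64.500


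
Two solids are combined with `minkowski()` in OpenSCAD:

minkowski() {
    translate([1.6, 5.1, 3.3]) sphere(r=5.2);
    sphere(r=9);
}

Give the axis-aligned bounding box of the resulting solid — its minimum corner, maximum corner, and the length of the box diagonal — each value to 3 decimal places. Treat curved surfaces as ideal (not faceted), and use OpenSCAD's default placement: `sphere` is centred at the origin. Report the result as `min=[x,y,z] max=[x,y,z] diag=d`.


min=[-12.600,-9.100,-10.900] max=[15.800,19.300,17.500] diag=49.190

A = translate([1.6, 5.1, 3.3]) sphere(r=5.2) → bbox [-3.6,-0.1,-1.9] .. [6.8,10.3,8.5]
B = sphere(r=9) → bbox [-9,-9,-9] .. [9,9,9]
lo = A.lo+B.lo = [-3.6-9, -0.1-9, -1.9-9] = [-12.600,-9.100,-10.900]
hi = A.hi+B.hi = [6.8+9, 10.3+9, 8.5+9] = [15.800,19.300,17.500]
diag = √(28.4²+28.4²+28.4²) = √2419.68 = 49.190


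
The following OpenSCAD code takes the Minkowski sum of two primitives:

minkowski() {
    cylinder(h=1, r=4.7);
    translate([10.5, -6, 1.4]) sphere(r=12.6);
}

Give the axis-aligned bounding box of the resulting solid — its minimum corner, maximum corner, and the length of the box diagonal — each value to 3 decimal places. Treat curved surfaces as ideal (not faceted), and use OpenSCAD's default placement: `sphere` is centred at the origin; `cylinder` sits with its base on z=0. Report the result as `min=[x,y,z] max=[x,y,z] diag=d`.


min=[-6.800,-23.300,-11.200] max=[27.800,11.300,15.000] diag=55.505

A = translate([10.5, -6, 1.4]) sphere(r=12.6) → bbox [-2.1,-18.6,-11.2] .. [23.1,6.6,14]
B = cylinder(h=1, r=4.7) → bbox [-4.7,-4.7,0] .. [4.7,4.7,1]
lo = A.lo+B.lo = [-2.1-4.7, -18.6-4.7, -11.2+0] = [-6.800,-23.300,-11.200]
hi = A.hi+B.hi = [23.1+4.7, 6.6+4.7, 14+1] = [27.800,11.300,15.000]
diag = √(34.6²+34.6²+26.2²) = √3080.76 = 55.505


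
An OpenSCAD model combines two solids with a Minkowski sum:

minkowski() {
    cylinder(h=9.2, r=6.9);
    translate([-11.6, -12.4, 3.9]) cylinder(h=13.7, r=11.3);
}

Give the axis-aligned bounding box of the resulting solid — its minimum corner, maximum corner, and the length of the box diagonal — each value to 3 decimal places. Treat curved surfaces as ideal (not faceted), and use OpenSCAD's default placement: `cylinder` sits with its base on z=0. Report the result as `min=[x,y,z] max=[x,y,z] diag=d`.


A = translate([-11.6, -12.4, 3.9]) cylinder(h=13.7, r=11.3) → bbox [-22.9,-23.7,3.9] .. [-0.3,-1.1,17.6]
B = cylinder(h=9.2, r=6.9) → bbox [-6.9,-6.9,0] .. [6.9,6.9,9.2]
lo = A.lo+B.lo = [-22.9-6.9, -23.7-6.9, 3.9+0] = [-29.800,-30.600,3.900]
hi = A.hi+B.hi = [-0.3+6.9, -1.1+6.9, 17.6+9.2] = [6.600,5.800,26.800]
diag = √(36.4²+36.4²+22.9²) = √3174.33 = 56.341

min=[-29.800,-30.600,3.900] max=[6.600,5.800,26.800] diag=56.341


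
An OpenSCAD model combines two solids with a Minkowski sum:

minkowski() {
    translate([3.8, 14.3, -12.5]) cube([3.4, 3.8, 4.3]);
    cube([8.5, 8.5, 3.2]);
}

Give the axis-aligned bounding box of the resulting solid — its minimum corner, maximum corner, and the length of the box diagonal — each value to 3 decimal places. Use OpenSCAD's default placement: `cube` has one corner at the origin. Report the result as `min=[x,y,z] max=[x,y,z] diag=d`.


min=[3.800,14.300,-12.500] max=[15.700,26.600,-5.000] diag=18.686

A = translate([3.8, 14.3, -12.5]) cube([3.4, 3.8, 4.3]) → bbox [3.8,14.3,-12.5] .. [7.2,18.1,-8.2]
B = cube([8.5, 8.5, 3.2]) → bbox [0,0,0] .. [8.5,8.5,3.2]
lo = A.lo+B.lo = [3.8+0, 14.3+0, -12.5+0] = [3.800,14.300,-12.500]
hi = A.hi+B.hi = [7.2+8.5, 18.1+8.5, -8.2+3.2] = [15.700,26.600,-5.000]
diag = √(11.9²+12.3²+7.5²) = √349.15 = 18.686


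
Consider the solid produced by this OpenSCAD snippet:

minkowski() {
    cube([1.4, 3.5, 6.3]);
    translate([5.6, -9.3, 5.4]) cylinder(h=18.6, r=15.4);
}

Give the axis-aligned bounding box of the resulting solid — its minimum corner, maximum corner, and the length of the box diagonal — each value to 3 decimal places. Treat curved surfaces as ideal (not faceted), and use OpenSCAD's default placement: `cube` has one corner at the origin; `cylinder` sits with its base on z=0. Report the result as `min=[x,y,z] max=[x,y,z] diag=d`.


A = translate([5.6, -9.3, 5.4]) cylinder(h=18.6, r=15.4) → bbox [-9.8,-24.7,5.4] .. [21,6.1,24]
B = cube([1.4, 3.5, 6.3]) → bbox [0,0,0] .. [1.4,3.5,6.3]
lo = A.lo+B.lo = [-9.8+0, -24.7+0, 5.4+0] = [-9.800,-24.700,5.400]
hi = A.hi+B.hi = [21+1.4, 6.1+3.5, 24+6.3] = [22.400,9.600,30.300]
diag = √(32.2²+34.3²+24.9²) = √2833.34 = 53.229

min=[-9.800,-24.700,5.400] max=[22.400,9.600,30.300] diag=53.229


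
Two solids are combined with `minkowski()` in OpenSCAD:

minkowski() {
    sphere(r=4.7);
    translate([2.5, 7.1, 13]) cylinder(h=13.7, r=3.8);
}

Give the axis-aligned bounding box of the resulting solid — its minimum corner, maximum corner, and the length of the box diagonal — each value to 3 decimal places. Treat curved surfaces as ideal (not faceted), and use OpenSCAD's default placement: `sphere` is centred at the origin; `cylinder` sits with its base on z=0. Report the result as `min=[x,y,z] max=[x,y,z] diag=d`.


A = translate([2.5, 7.1, 13]) cylinder(h=13.7, r=3.8) → bbox [-1.3,3.3,13] .. [6.3,10.9,26.7]
B = sphere(r=4.7) → bbox [-4.7,-4.7,-4.7] .. [4.7,4.7,4.7]
lo = A.lo+B.lo = [-1.3-4.7, 3.3-4.7, 13-4.7] = [-6.000,-1.400,8.300]
hi = A.hi+B.hi = [6.3+4.7, 10.9+4.7, 26.7+4.7] = [11.000,15.600,31.400]
diag = √(17²+17²+23.1²) = √1111.61 = 33.341

min=[-6.000,-1.400,8.300] max=[11.000,15.600,31.400] diag=33.341


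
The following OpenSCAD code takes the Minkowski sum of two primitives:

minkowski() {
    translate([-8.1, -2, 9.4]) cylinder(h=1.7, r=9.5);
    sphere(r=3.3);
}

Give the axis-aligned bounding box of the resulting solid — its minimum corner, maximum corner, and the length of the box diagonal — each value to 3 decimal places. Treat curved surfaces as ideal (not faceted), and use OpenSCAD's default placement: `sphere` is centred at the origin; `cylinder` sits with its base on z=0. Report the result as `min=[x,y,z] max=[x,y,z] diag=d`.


min=[-20.900,-14.800,6.100] max=[4.700,10.800,14.400] diag=37.143

A = translate([-8.1, -2, 9.4]) cylinder(h=1.7, r=9.5) → bbox [-17.6,-11.5,9.4] .. [1.4,7.5,11.1]
B = sphere(r=3.3) → bbox [-3.3,-3.3,-3.3] .. [3.3,3.3,3.3]
lo = A.lo+B.lo = [-17.6-3.3, -11.5-3.3, 9.4-3.3] = [-20.900,-14.800,6.100]
hi = A.hi+B.hi = [1.4+3.3, 7.5+3.3, 11.1+3.3] = [4.700,10.800,14.400]
diag = √(25.6²+25.6²+8.3²) = √1379.61 = 37.143


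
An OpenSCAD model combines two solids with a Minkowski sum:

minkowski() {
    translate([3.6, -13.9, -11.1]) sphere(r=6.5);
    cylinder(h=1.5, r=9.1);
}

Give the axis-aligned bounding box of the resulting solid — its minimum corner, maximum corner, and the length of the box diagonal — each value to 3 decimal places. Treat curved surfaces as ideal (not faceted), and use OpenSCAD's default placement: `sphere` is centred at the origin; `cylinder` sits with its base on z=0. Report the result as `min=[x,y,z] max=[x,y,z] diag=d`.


min=[-12.000,-29.500,-17.600] max=[19.200,1.700,-3.100] diag=46.445

A = translate([3.6, -13.9, -11.1]) sphere(r=6.5) → bbox [-2.9,-20.4,-17.6] .. [10.1,-7.4,-4.6]
B = cylinder(h=1.5, r=9.1) → bbox [-9.1,-9.1,0] .. [9.1,9.1,1.5]
lo = A.lo+B.lo = [-2.9-9.1, -20.4-9.1, -17.6+0] = [-12.000,-29.500,-17.600]
hi = A.hi+B.hi = [10.1+9.1, -7.4+9.1, -4.6+1.5] = [19.200,1.700,-3.100]
diag = √(31.2²+31.2²+14.5²) = √2157.13 = 46.445


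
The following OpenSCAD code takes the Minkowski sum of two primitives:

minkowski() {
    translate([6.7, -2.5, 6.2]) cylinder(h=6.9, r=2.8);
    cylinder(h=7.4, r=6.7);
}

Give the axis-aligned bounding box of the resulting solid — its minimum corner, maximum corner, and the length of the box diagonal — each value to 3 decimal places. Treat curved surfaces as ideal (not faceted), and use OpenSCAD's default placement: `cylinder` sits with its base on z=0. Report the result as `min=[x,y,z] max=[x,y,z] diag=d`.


min=[-2.800,-12.000,6.200] max=[16.200,7.000,20.500] diag=30.438

A = translate([6.7, -2.5, 6.2]) cylinder(h=6.9, r=2.8) → bbox [3.9,-5.3,6.2] .. [9.5,0.3,13.1]
B = cylinder(h=7.4, r=6.7) → bbox [-6.7,-6.7,0] .. [6.7,6.7,7.4]
lo = A.lo+B.lo = [3.9-6.7, -5.3-6.7, 6.2+0] = [-2.800,-12.000,6.200]
hi = A.hi+B.hi = [9.5+6.7, 0.3+6.7, 13.1+7.4] = [16.200,7.000,20.500]
diag = √(19²+19²+14.3²) = √926.49 = 30.438


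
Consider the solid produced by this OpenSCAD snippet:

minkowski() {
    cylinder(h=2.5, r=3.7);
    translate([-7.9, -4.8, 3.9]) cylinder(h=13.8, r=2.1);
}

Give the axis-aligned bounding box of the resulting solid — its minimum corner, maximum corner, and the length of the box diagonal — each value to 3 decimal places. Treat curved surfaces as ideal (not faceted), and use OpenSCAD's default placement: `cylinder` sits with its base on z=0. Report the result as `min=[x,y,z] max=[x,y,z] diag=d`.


min=[-13.700,-10.600,3.900] max=[-2.100,1.000,20.200] diag=23.126

A = translate([-7.9, -4.8, 3.9]) cylinder(h=13.8, r=2.1) → bbox [-10,-6.9,3.9] .. [-5.8,-2.7,17.7]
B = cylinder(h=2.5, r=3.7) → bbox [-3.7,-3.7,0] .. [3.7,3.7,2.5]
lo = A.lo+B.lo = [-10-3.7, -6.9-3.7, 3.9+0] = [-13.700,-10.600,3.900]
hi = A.hi+B.hi = [-5.8+3.7, -2.7+3.7, 17.7+2.5] = [-2.100,1.000,20.200]
diag = √(11.6²+11.6²+16.3²) = √534.81 = 23.126


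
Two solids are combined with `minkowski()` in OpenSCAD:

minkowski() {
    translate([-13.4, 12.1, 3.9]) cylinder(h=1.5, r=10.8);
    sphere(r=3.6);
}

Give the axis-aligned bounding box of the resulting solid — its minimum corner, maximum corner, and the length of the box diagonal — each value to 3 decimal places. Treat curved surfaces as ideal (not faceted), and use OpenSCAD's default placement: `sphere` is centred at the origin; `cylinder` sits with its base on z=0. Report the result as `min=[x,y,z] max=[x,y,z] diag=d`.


A = translate([-13.4, 12.1, 3.9]) cylinder(h=1.5, r=10.8) → bbox [-24.2,1.3,3.9] .. [-2.6,22.9,5.4]
B = sphere(r=3.6) → bbox [-3.6,-3.6,-3.6] .. [3.6,3.6,3.6]
lo = A.lo+B.lo = [-24.2-3.6, 1.3-3.6, 3.9-3.6] = [-27.800,-2.300,0.300]
hi = A.hi+B.hi = [-2.6+3.6, 22.9+3.6, 5.4+3.6] = [1.000,26.500,9.000]
diag = √(28.8²+28.8²+8.7²) = √1734.57 = 41.648

min=[-27.800,-2.300,0.300] max=[1.000,26.500,9.000] diag=41.648


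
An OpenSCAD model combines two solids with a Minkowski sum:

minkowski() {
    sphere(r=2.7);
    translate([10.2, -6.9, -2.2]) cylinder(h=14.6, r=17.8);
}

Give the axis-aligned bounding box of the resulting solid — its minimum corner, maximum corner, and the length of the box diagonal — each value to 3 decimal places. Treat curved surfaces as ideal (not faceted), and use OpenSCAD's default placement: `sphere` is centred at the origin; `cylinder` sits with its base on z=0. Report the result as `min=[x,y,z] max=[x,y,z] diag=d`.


min=[-10.300,-27.400,-4.900] max=[30.700,13.600,15.100] diag=61.335

A = translate([10.2, -6.9, -2.2]) cylinder(h=14.6, r=17.8) → bbox [-7.6,-24.7,-2.2] .. [28,10.9,12.4]
B = sphere(r=2.7) → bbox [-2.7,-2.7,-2.7] .. [2.7,2.7,2.7]
lo = A.lo+B.lo = [-7.6-2.7, -24.7-2.7, -2.2-2.7] = [-10.300,-27.400,-4.900]
hi = A.hi+B.hi = [28+2.7, 10.9+2.7, 12.4+2.7] = [30.700,13.600,15.100]
diag = √(41²+41²+20²) = √3762 = 61.335


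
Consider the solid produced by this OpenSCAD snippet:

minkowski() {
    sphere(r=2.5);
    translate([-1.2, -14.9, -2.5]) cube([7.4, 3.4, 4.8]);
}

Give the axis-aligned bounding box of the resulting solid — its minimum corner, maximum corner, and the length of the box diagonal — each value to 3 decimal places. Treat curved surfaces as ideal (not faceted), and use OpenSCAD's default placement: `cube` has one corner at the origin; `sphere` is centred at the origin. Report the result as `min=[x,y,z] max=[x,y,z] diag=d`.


min=[-3.700,-17.400,-5.000] max=[8.700,-9.000,4.800] diag=17.899

A = translate([-1.2, -14.9, -2.5]) cube([7.4, 3.4, 4.8]) → bbox [-1.2,-14.9,-2.5] .. [6.2,-11.5,2.3]
B = sphere(r=2.5) → bbox [-2.5,-2.5,-2.5] .. [2.5,2.5,2.5]
lo = A.lo+B.lo = [-1.2-2.5, -14.9-2.5, -2.5-2.5] = [-3.700,-17.400,-5.000]
hi = A.hi+B.hi = [6.2+2.5, -11.5+2.5, 2.3+2.5] = [8.700,-9.000,4.800]
diag = √(12.4²+8.4²+9.8²) = √320.36 = 17.899


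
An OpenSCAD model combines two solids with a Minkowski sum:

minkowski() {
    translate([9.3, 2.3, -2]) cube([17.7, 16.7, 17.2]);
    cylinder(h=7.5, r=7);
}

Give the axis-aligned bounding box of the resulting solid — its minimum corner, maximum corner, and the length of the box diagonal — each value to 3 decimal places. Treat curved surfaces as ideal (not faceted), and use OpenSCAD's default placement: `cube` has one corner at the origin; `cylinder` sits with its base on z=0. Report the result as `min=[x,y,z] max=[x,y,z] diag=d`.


min=[2.300,-4.700,-2.000] max=[34.000,26.000,22.700] diag=50.571

A = translate([9.3, 2.3, -2]) cube([17.7, 16.7, 17.2]) → bbox [9.3,2.3,-2] .. [27,19,15.2]
B = cylinder(h=7.5, r=7) → bbox [-7,-7,0] .. [7,7,7.5]
lo = A.lo+B.lo = [9.3-7, 2.3-7, -2+0] = [2.300,-4.700,-2.000]
hi = A.hi+B.hi = [27+7, 19+7, 15.2+7.5] = [34.000,26.000,22.700]
diag = √(31.7²+30.7²+24.7²) = √2557.47 = 50.571


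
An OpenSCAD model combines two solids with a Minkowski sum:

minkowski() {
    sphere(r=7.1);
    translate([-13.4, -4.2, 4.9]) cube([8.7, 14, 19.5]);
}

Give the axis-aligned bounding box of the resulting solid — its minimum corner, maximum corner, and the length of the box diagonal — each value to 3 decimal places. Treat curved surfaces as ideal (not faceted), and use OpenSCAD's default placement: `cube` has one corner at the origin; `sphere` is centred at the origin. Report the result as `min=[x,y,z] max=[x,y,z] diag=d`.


min=[-20.500,-11.300,-2.200] max=[2.400,16.900,31.500] diag=49.551

A = translate([-13.4, -4.2, 4.9]) cube([8.7, 14, 19.5]) → bbox [-13.4,-4.2,4.9] .. [-4.7,9.8,24.4]
B = sphere(r=7.1) → bbox [-7.1,-7.1,-7.1] .. [7.1,7.1,7.1]
lo = A.lo+B.lo = [-13.4-7.1, -4.2-7.1, 4.9-7.1] = [-20.500,-11.300,-2.200]
hi = A.hi+B.hi = [-4.7+7.1, 9.8+7.1, 24.4+7.1] = [2.400,16.900,31.500]
diag = √(22.9²+28.2²+33.7²) = √2455.34 = 49.551


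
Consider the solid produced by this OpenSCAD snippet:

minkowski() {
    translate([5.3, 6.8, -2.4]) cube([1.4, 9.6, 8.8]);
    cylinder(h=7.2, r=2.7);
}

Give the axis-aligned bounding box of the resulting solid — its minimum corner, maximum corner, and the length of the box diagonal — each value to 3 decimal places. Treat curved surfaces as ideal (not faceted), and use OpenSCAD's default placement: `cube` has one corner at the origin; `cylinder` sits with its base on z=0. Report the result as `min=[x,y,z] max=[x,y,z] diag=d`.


A = translate([5.3, 6.8, -2.4]) cube([1.4, 9.6, 8.8]) → bbox [5.3,6.8,-2.4] .. [6.7,16.4,6.4]
B = cylinder(h=7.2, r=2.7) → bbox [-2.7,-2.7,0] .. [2.7,2.7,7.2]
lo = A.lo+B.lo = [5.3-2.7, 6.8-2.7, -2.4+0] = [2.600,4.100,-2.400]
hi = A.hi+B.hi = [6.7+2.7, 16.4+2.7, 6.4+7.2] = [9.400,19.100,13.600]
diag = √(6.8²+15²+16²) = √527.24 = 22.962

min=[2.600,4.100,-2.400] max=[9.400,19.100,13.600] diag=22.962


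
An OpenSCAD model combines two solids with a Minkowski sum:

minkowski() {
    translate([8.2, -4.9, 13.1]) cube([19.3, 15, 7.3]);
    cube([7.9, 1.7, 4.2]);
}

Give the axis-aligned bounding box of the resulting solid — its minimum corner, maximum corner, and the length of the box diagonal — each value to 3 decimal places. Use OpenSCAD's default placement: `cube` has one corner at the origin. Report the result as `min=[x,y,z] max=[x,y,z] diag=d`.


min=[8.200,-4.900,13.100] max=[35.400,11.800,24.600] diag=33.926

A = translate([8.2, -4.9, 13.1]) cube([19.3, 15, 7.3]) → bbox [8.2,-4.9,13.1] .. [27.5,10.1,20.4]
B = cube([7.9, 1.7, 4.2]) → bbox [0,0,0] .. [7.9,1.7,4.2]
lo = A.lo+B.lo = [8.2+0, -4.9+0, 13.1+0] = [8.200,-4.900,13.100]
hi = A.hi+B.hi = [27.5+7.9, 10.1+1.7, 20.4+4.2] = [35.400,11.800,24.600]
diag = √(27.2²+16.7²+11.5²) = √1150.98 = 33.926


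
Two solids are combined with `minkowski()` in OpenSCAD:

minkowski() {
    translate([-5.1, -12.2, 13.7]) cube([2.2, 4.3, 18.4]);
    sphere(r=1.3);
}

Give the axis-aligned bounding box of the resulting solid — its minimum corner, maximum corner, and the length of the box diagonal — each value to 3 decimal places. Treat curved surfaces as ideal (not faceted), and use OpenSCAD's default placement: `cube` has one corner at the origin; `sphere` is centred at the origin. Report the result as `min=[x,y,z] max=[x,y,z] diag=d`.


A = translate([-5.1, -12.2, 13.7]) cube([2.2, 4.3, 18.4]) → bbox [-5.1,-12.2,13.7] .. [-2.9,-7.9,32.1]
B = sphere(r=1.3) → bbox [-1.3,-1.3,-1.3] .. [1.3,1.3,1.3]
lo = A.lo+B.lo = [-5.1-1.3, -12.2-1.3, 13.7-1.3] = [-6.400,-13.500,12.400]
hi = A.hi+B.hi = [-2.9+1.3, -7.9+1.3, 32.1+1.3] = [-1.600,-6.600,33.400]
diag = √(4.8²+6.9²+21²) = √511.65 = 22.620

min=[-6.400,-13.500,12.400] max=[-1.600,-6.600,33.400] diag=22.620


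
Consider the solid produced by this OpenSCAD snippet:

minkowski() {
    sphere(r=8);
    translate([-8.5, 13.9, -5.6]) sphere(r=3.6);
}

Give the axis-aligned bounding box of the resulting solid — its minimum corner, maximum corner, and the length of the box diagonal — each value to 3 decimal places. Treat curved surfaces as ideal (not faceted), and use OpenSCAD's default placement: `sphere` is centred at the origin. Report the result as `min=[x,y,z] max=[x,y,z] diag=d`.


min=[-20.100,2.300,-17.200] max=[3.100,25.500,6.000] diag=40.184

A = translate([-8.5, 13.9, -5.6]) sphere(r=3.6) → bbox [-12.1,10.3,-9.2] .. [-4.9,17.5,-2]
B = sphere(r=8) → bbox [-8,-8,-8] .. [8,8,8]
lo = A.lo+B.lo = [-12.1-8, 10.3-8, -9.2-8] = [-20.100,2.300,-17.200]
hi = A.hi+B.hi = [-4.9+8, 17.5+8, -2+8] = [3.100,25.500,6.000]
diag = √(23.2²+23.2²+23.2²) = √1614.72 = 40.184


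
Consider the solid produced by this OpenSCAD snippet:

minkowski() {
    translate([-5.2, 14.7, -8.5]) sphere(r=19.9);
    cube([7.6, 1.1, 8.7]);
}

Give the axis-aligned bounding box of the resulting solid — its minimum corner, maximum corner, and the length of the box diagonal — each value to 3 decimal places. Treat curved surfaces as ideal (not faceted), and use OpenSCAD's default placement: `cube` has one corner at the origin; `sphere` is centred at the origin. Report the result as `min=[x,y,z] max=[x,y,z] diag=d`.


A = translate([-5.2, 14.7, -8.5]) sphere(r=19.9) → bbox [-25.1,-5.2,-28.4] .. [14.7,34.6,11.4]
B = cube([7.6, 1.1, 8.7]) → bbox [0,0,0] .. [7.6,1.1,8.7]
lo = A.lo+B.lo = [-25.1+0, -5.2+0, -28.4+0] = [-25.100,-5.200,-28.400]
hi = A.hi+B.hi = [14.7+7.6, 34.6+1.1, 11.4+8.7] = [22.300,35.700,20.100]
diag = √(47.4²+40.9²+48.5²) = √6271.82 = 79.195

min=[-25.100,-5.200,-28.400] max=[22.300,35.700,20.100] diag=79.195


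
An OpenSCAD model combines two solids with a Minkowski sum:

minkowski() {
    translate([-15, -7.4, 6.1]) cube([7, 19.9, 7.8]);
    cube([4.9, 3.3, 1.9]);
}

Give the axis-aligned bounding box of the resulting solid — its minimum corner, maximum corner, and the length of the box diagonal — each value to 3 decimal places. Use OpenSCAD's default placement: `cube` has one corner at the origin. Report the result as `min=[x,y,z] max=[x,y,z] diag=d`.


A = translate([-15, -7.4, 6.1]) cube([7, 19.9, 7.8]) → bbox [-15,-7.4,6.1] .. [-8,12.5,13.9]
B = cube([4.9, 3.3, 1.9]) → bbox [0,0,0] .. [4.9,3.3,1.9]
lo = A.lo+B.lo = [-15+0, -7.4+0, 6.1+0] = [-15.000,-7.400,6.100]
hi = A.hi+B.hi = [-8+4.9, 12.5+3.3, 13.9+1.9] = [-3.100,15.800,15.800]
diag = √(11.9²+23.2²+9.7²) = √773.94 = 27.820

min=[-15.000,-7.400,6.100] max=[-3.100,15.800,15.800] diag=27.820


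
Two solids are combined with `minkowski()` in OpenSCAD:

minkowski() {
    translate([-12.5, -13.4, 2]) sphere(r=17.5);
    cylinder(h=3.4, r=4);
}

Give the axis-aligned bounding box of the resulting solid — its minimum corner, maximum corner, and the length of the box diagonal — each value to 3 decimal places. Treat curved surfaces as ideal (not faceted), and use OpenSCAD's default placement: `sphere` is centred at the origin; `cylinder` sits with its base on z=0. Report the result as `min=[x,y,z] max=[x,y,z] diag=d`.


min=[-34.000,-34.900,-15.500] max=[9.000,8.100,22.900] diag=71.921

A = translate([-12.5, -13.4, 2]) sphere(r=17.5) → bbox [-30,-30.9,-15.5] .. [5,4.1,19.5]
B = cylinder(h=3.4, r=4) → bbox [-4,-4,0] .. [4,4,3.4]
lo = A.lo+B.lo = [-30-4, -30.9-4, -15.5+0] = [-34.000,-34.900,-15.500]
hi = A.hi+B.hi = [5+4, 4.1+4, 19.5+3.4] = [9.000,8.100,22.900]
diag = √(43²+43²+38.4²) = √5172.56 = 71.921


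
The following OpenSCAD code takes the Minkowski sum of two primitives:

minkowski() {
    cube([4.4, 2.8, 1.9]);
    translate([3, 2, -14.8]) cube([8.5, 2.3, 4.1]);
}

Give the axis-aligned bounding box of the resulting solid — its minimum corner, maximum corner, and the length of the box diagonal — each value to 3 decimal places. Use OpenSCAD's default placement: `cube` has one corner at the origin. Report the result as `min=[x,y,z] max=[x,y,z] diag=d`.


min=[3.000,2.000,-14.800] max=[15.900,7.100,-8.800] diag=15.114

A = translate([3, 2, -14.8]) cube([8.5, 2.3, 4.1]) → bbox [3,2,-14.8] .. [11.5,4.3,-10.7]
B = cube([4.4, 2.8, 1.9]) → bbox [0,0,0] .. [4.4,2.8,1.9]
lo = A.lo+B.lo = [3+0, 2+0, -14.8+0] = [3.000,2.000,-14.800]
hi = A.hi+B.hi = [11.5+4.4, 4.3+2.8, -10.7+1.9] = [15.900,7.100,-8.800]
diag = √(12.9²+5.1²+6²) = √228.42 = 15.114


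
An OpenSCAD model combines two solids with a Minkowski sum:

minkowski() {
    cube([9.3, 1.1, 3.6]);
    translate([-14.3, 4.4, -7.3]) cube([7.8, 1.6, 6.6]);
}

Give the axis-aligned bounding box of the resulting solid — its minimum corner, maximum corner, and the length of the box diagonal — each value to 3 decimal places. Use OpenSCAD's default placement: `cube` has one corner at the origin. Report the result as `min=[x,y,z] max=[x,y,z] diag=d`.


A = translate([-14.3, 4.4, -7.3]) cube([7.8, 1.6, 6.6]) → bbox [-14.3,4.4,-7.3] .. [-6.5,6,-0.7]
B = cube([9.3, 1.1, 3.6]) → bbox [0,0,0] .. [9.3,1.1,3.6]
lo = A.lo+B.lo = [-14.3+0, 4.4+0, -7.3+0] = [-14.300,4.400,-7.300]
hi = A.hi+B.hi = [-6.5+9.3, 6+1.1, -0.7+3.6] = [2.800,7.100,2.900]
diag = √(17.1²+2.7²+10.2²) = √403.74 = 20.093

min=[-14.300,4.400,-7.300] max=[2.800,7.100,2.900] diag=20.093


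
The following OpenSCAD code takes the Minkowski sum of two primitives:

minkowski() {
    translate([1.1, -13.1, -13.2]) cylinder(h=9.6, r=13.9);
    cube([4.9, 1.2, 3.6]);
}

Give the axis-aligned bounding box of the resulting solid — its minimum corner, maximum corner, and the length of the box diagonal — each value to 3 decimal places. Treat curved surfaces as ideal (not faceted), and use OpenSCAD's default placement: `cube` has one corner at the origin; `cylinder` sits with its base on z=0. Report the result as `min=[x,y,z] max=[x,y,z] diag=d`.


A = translate([1.1, -13.1, -13.2]) cylinder(h=9.6, r=13.9) → bbox [-12.8,-27,-13.2] .. [15,0.8,-3.6]
B = cube([4.9, 1.2, 3.6]) → bbox [0,0,0] .. [4.9,1.2,3.6]
lo = A.lo+B.lo = [-12.8+0, -27+0, -13.2+0] = [-12.800,-27.000,-13.200]
hi = A.hi+B.hi = [15+4.9, 0.8+1.2, -3.6+3.6] = [19.900,2.000,0.000]
diag = √(32.7²+29²+13.2²) = √2084.53 = 45.657

min=[-12.800,-27.000,-13.200] max=[19.900,2.000,0.000] diag=45.657


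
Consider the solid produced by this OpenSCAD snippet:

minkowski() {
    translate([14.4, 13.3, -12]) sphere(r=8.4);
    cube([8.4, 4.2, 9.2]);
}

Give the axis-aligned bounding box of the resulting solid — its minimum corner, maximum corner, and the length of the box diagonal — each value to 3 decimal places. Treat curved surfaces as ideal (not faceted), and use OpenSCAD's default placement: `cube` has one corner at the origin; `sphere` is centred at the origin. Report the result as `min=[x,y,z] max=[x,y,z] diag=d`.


A = translate([14.4, 13.3, -12]) sphere(r=8.4) → bbox [6,4.9,-20.4] .. [22.8,21.7,-3.6]
B = cube([8.4, 4.2, 9.2]) → bbox [0,0,0] .. [8.4,4.2,9.2]
lo = A.lo+B.lo = [6+0, 4.9+0, -20.4+0] = [6.000,4.900,-20.400]
hi = A.hi+B.hi = [22.8+8.4, 21.7+4.2, -3.6+9.2] = [31.200,25.900,5.600]
diag = √(25.2²+21²+26²) = √1752.04 = 41.857

min=[6.000,4.900,-20.400] max=[31.200,25.900,5.600] diag=41.857


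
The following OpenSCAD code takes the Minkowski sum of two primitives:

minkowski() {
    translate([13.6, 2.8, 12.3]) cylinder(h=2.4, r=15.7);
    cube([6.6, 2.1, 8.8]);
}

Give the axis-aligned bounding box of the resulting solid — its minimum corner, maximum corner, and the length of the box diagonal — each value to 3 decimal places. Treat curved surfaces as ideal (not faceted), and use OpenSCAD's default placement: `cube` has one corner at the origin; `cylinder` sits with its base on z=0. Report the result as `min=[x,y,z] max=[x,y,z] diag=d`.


min=[-2.100,-12.900,12.300] max=[35.900,20.600,23.500] diag=51.881

A = translate([13.6, 2.8, 12.3]) cylinder(h=2.4, r=15.7) → bbox [-2.1,-12.9,12.3] .. [29.3,18.5,14.7]
B = cube([6.6, 2.1, 8.8]) → bbox [0,0,0] .. [6.6,2.1,8.8]
lo = A.lo+B.lo = [-2.1+0, -12.9+0, 12.3+0] = [-2.100,-12.900,12.300]
hi = A.hi+B.hi = [29.3+6.6, 18.5+2.1, 14.7+8.8] = [35.900,20.600,23.500]
diag = √(38²+33.5²+11.2²) = √2691.69 = 51.881


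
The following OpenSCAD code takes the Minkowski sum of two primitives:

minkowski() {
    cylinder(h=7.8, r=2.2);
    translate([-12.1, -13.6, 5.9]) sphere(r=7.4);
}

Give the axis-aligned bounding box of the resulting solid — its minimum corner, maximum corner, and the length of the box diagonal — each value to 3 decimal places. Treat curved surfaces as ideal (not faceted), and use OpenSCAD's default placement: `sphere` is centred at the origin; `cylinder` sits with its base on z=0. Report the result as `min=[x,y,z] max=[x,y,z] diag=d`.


A = translate([-12.1, -13.6, 5.9]) sphere(r=7.4) → bbox [-19.5,-21,-1.5] .. [-4.7,-6.2,13.3]
B = cylinder(h=7.8, r=2.2) → bbox [-2.2,-2.2,0] .. [2.2,2.2,7.8]
lo = A.lo+B.lo = [-19.5-2.2, -21-2.2, -1.5+0] = [-21.700,-23.200,-1.500]
hi = A.hi+B.hi = [-4.7+2.2, -6.2+2.2, 13.3+7.8] = [-2.500,-4.000,21.100]
diag = √(19.2²+19.2²+22.6²) = √1248.04 = 35.328

min=[-21.700,-23.200,-1.500] max=[-2.500,-4.000,21.100] diag=35.328


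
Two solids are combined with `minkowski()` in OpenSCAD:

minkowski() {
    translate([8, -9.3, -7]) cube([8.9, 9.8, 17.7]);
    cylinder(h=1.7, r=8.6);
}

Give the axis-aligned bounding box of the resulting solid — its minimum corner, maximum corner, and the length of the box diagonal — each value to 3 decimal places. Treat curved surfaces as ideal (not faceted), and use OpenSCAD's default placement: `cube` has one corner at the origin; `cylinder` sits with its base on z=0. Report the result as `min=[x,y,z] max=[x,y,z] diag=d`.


A = translate([8, -9.3, -7]) cube([8.9, 9.8, 17.7]) → bbox [8,-9.3,-7] .. [16.9,0.5,10.7]
B = cylinder(h=1.7, r=8.6) → bbox [-8.6,-8.6,0] .. [8.6,8.6,1.7]
lo = A.lo+B.lo = [8-8.6, -9.3-8.6, -7+0] = [-0.600,-17.900,-7.000]
hi = A.hi+B.hi = [16.9+8.6, 0.5+8.6, 10.7+1.7] = [25.500,9.100,12.400]
diag = √(26.1²+27²+19.4²) = √1786.57 = 42.268

min=[-0.600,-17.900,-7.000] max=[25.500,9.100,12.400] diag=42.268


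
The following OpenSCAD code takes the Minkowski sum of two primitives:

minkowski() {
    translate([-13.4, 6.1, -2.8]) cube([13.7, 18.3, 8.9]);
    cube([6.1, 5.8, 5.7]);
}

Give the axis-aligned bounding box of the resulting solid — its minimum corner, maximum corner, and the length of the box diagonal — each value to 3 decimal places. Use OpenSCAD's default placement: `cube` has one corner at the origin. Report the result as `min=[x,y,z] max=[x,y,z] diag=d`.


A = translate([-13.4, 6.1, -2.8]) cube([13.7, 18.3, 8.9]) → bbox [-13.4,6.1,-2.8] .. [0.3,24.4,6.1]
B = cube([6.1, 5.8, 5.7]) → bbox [0,0,0] .. [6.1,5.8,5.7]
lo = A.lo+B.lo = [-13.4+0, 6.1+0, -2.8+0] = [-13.400,6.100,-2.800]
hi = A.hi+B.hi = [0.3+6.1, 24.4+5.8, 6.1+5.7] = [6.400,30.200,11.800]
diag = √(19.8²+24.1²+14.6²) = √1186.01 = 34.438

min=[-13.400,6.100,-2.800] max=[6.400,30.200,11.800] diag=34.438


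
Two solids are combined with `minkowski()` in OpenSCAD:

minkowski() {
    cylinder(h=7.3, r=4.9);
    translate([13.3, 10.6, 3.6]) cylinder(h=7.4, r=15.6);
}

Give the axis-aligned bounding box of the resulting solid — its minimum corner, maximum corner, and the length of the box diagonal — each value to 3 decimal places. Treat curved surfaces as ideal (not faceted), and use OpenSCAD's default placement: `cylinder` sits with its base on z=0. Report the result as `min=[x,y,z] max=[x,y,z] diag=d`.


min=[-7.200,-9.900,3.600] max=[33.800,31.100,18.300] diag=59.817

A = translate([13.3, 10.6, 3.6]) cylinder(h=7.4, r=15.6) → bbox [-2.3,-5,3.6] .. [28.9,26.2,11]
B = cylinder(h=7.3, r=4.9) → bbox [-4.9,-4.9,0] .. [4.9,4.9,7.3]
lo = A.lo+B.lo = [-2.3-4.9, -5-4.9, 3.6+0] = [-7.200,-9.900,3.600]
hi = A.hi+B.hi = [28.9+4.9, 26.2+4.9, 11+7.3] = [33.800,31.100,18.300]
diag = √(41²+41²+14.7²) = √3578.09 = 59.817


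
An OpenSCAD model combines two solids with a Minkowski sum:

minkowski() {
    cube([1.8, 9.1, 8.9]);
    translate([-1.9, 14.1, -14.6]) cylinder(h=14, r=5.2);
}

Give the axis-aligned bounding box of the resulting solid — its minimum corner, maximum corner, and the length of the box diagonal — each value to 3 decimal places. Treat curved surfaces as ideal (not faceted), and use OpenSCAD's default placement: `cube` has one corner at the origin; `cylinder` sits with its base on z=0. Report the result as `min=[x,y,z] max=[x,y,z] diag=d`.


A = translate([-1.9, 14.1, -14.6]) cylinder(h=14, r=5.2) → bbox [-7.1,8.9,-14.6] .. [3.3,19.3,-0.6]
B = cube([1.8, 9.1, 8.9]) → bbox [0,0,0] .. [1.8,9.1,8.9]
lo = A.lo+B.lo = [-7.1+0, 8.9+0, -14.6+0] = [-7.100,8.900,-14.600]
hi = A.hi+B.hi = [3.3+1.8, 19.3+9.1, -0.6+8.9] = [5.100,28.400,8.300]
diag = √(12.2²+19.5²+22.9²) = √1053.5 = 32.458

min=[-7.100,8.900,-14.600] max=[5.100,28.400,8.300] diag=32.458


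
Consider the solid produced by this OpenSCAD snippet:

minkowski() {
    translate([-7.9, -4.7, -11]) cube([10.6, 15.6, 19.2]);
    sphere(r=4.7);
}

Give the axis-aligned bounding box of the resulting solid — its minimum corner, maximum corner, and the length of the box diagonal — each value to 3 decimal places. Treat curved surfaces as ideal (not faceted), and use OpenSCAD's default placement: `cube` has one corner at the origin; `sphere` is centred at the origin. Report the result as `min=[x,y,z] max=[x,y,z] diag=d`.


A = translate([-7.9, -4.7, -11]) cube([10.6, 15.6, 19.2]) → bbox [-7.9,-4.7,-11] .. [2.7,10.9,8.2]
B = sphere(r=4.7) → bbox [-4.7,-4.7,-4.7] .. [4.7,4.7,4.7]
lo = A.lo+B.lo = [-7.9-4.7, -4.7-4.7, -11-4.7] = [-12.600,-9.400,-15.700]
hi = A.hi+B.hi = [2.7+4.7, 10.9+4.7, 8.2+4.7] = [7.400,15.600,12.900]
diag = √(20²+25²+28.6²) = √1842.96 = 42.930

min=[-12.600,-9.400,-15.700] max=[7.400,15.600,12.900] diag=42.930


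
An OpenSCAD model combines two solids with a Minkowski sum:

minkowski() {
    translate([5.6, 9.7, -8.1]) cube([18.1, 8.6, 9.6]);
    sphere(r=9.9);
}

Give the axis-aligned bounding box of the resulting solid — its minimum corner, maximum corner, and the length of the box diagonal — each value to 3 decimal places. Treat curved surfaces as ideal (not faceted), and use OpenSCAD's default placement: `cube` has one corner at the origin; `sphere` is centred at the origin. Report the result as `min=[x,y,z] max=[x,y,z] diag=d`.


min=[-4.300,-0.200,-18.000] max=[33.600,28.200,11.400] diag=55.743

A = translate([5.6, 9.7, -8.1]) cube([18.1, 8.6, 9.6]) → bbox [5.6,9.7,-8.1] .. [23.7,18.3,1.5]
B = sphere(r=9.9) → bbox [-9.9,-9.9,-9.9] .. [9.9,9.9,9.9]
lo = A.lo+B.lo = [5.6-9.9, 9.7-9.9, -8.1-9.9] = [-4.300,-0.200,-18.000]
hi = A.hi+B.hi = [23.7+9.9, 18.3+9.9, 1.5+9.9] = [33.600,28.200,11.400]
diag = √(37.9²+28.4²+29.4²) = √3107.33 = 55.743


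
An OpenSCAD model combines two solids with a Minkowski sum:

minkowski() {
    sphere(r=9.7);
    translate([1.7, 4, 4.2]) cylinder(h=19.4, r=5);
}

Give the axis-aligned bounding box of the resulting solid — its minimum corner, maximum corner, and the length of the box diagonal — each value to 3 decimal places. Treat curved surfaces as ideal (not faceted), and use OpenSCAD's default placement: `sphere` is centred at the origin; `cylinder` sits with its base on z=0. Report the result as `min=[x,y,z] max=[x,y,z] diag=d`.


A = translate([1.7, 4, 4.2]) cylinder(h=19.4, r=5) → bbox [-3.3,-1,4.2] .. [6.7,9,23.6]
B = sphere(r=9.7) → bbox [-9.7,-9.7,-9.7] .. [9.7,9.7,9.7]
lo = A.lo+B.lo = [-3.3-9.7, -1-9.7, 4.2-9.7] = [-13.000,-10.700,-5.500]
hi = A.hi+B.hi = [6.7+9.7, 9+9.7, 23.6+9.7] = [16.400,18.700,33.300]
diag = √(29.4²+29.4²+38.8²) = √3234.16 = 56.870

min=[-13.000,-10.700,-5.500] max=[16.400,18.700,33.300] diag=56.870


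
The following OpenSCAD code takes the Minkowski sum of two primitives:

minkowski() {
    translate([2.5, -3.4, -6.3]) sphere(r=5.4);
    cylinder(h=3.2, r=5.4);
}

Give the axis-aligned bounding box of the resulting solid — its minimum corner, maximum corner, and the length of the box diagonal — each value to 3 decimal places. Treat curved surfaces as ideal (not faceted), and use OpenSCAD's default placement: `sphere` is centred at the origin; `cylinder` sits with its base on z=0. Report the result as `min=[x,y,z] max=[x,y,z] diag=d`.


A = translate([2.5, -3.4, -6.3]) sphere(r=5.4) → bbox [-2.9,-8.8,-11.7] .. [7.9,2,-0.9]
B = cylinder(h=3.2, r=5.4) → bbox [-5.4,-5.4,0] .. [5.4,5.4,3.2]
lo = A.lo+B.lo = [-2.9-5.4, -8.8-5.4, -11.7+0] = [-8.300,-14.200,-11.700]
hi = A.hi+B.hi = [7.9+5.4, 2+5.4, -0.9+3.2] = [13.300,7.400,2.300]
diag = √(21.6²+21.6²+14²) = √1129.12 = 33.602

min=[-8.300,-14.200,-11.700] max=[13.300,7.400,2.300] diag=33.602


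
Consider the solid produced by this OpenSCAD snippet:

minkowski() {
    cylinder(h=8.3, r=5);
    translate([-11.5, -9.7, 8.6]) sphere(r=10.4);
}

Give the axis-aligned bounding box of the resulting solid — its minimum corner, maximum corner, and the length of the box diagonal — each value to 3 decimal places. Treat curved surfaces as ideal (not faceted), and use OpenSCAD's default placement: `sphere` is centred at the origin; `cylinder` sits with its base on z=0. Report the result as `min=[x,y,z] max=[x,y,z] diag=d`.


A = translate([-11.5, -9.7, 8.6]) sphere(r=10.4) → bbox [-21.9,-20.1,-1.8] .. [-1.1,0.7,19]
B = cylinder(h=8.3, r=5) → bbox [-5,-5,0] .. [5,5,8.3]
lo = A.lo+B.lo = [-21.9-5, -20.1-5, -1.8+0] = [-26.900,-25.100,-1.800]
hi = A.hi+B.hi = [-1.1+5, 0.7+5, 19+8.3] = [3.900,5.700,27.300]
diag = √(30.8²+30.8²+29.1²) = √2744.09 = 52.384

min=[-26.900,-25.100,-1.800] max=[3.900,5.700,27.300] diag=52.384


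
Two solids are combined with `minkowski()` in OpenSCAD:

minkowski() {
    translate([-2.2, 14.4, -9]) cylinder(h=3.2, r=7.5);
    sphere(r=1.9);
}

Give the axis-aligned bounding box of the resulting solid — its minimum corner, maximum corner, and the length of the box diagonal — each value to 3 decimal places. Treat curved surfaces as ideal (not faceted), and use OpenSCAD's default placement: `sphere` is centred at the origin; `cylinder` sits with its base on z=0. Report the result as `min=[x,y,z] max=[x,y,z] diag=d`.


min=[-11.600,5.000,-10.900] max=[7.200,23.800,-3.900] diag=27.493

A = translate([-2.2, 14.4, -9]) cylinder(h=3.2, r=7.5) → bbox [-9.7,6.9,-9] .. [5.3,21.9,-5.8]
B = sphere(r=1.9) → bbox [-1.9,-1.9,-1.9] .. [1.9,1.9,1.9]
lo = A.lo+B.lo = [-9.7-1.9, 6.9-1.9, -9-1.9] = [-11.600,5.000,-10.900]
hi = A.hi+B.hi = [5.3+1.9, 21.9+1.9, -5.8+1.9] = [7.200,23.800,-3.900]
diag = √(18.8²+18.8²+7²) = √755.88 = 27.493


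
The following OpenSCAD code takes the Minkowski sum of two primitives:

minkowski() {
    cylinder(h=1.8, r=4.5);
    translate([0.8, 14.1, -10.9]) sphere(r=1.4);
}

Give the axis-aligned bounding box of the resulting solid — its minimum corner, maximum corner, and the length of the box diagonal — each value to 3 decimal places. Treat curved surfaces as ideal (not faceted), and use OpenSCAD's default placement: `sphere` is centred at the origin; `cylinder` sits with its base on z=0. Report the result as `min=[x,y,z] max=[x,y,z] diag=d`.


A = translate([0.8, 14.1, -10.9]) sphere(r=1.4) → bbox [-0.6,12.7,-12.3] .. [2.2,15.5,-9.5]
B = cylinder(h=1.8, r=4.5) → bbox [-4.5,-4.5,0] .. [4.5,4.5,1.8]
lo = A.lo+B.lo = [-0.6-4.5, 12.7-4.5, -12.3+0] = [-5.100,8.200,-12.300]
hi = A.hi+B.hi = [2.2+4.5, 15.5+4.5, -9.5+1.8] = [6.700,20.000,-7.700]
diag = √(11.8²+11.8²+4.6²) = √299.64 = 17.310

min=[-5.100,8.200,-12.300] max=[6.700,20.000,-7.700] diag=17.310


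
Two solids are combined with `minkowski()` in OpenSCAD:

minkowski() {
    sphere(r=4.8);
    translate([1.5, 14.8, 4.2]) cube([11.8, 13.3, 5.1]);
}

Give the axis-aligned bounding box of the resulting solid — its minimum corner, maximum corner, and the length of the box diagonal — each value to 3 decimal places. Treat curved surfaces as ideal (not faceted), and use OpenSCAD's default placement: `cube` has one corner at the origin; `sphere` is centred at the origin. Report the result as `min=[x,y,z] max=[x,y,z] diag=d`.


min=[-3.300,10.000,-0.600] max=[18.100,32.900,14.100] diag=34.619

A = translate([1.5, 14.8, 4.2]) cube([11.8, 13.3, 5.1]) → bbox [1.5,14.8,4.2] .. [13.3,28.1,9.3]
B = sphere(r=4.8) → bbox [-4.8,-4.8,-4.8] .. [4.8,4.8,4.8]
lo = A.lo+B.lo = [1.5-4.8, 14.8-4.8, 4.2-4.8] = [-3.300,10.000,-0.600]
hi = A.hi+B.hi = [13.3+4.8, 28.1+4.8, 9.3+4.8] = [18.100,32.900,14.100]
diag = √(21.4²+22.9²+14.7²) = √1198.46 = 34.619


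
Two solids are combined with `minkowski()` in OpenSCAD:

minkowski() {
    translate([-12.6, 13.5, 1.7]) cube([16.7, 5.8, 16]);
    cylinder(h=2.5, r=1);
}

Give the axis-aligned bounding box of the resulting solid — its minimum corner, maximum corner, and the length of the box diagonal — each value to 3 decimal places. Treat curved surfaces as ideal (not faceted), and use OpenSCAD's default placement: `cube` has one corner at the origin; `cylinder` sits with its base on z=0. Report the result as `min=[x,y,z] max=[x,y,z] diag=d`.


min=[-13.600,12.500,1.700] max=[5.100,20.300,20.200] diag=27.437

A = translate([-12.6, 13.5, 1.7]) cube([16.7, 5.8, 16]) → bbox [-12.6,13.5,1.7] .. [4.1,19.3,17.7]
B = cylinder(h=2.5, r=1) → bbox [-1,-1,0] .. [1,1,2.5]
lo = A.lo+B.lo = [-12.6-1, 13.5-1, 1.7+0] = [-13.600,12.500,1.700]
hi = A.hi+B.hi = [4.1+1, 19.3+1, 17.7+2.5] = [5.100,20.300,20.200]
diag = √(18.7²+7.8²+18.5²) = √752.78 = 27.437


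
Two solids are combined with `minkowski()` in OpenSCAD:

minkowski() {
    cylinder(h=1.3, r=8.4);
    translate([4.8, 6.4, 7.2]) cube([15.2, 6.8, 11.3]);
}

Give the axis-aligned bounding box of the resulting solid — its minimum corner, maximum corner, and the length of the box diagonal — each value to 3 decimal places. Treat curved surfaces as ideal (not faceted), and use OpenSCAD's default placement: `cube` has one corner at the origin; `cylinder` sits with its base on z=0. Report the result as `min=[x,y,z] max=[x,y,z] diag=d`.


A = translate([4.8, 6.4, 7.2]) cube([15.2, 6.8, 11.3]) → bbox [4.8,6.4,7.2] .. [20,13.2,18.5]
B = cylinder(h=1.3, r=8.4) → bbox [-8.4,-8.4,0] .. [8.4,8.4,1.3]
lo = A.lo+B.lo = [4.8-8.4, 6.4-8.4, 7.2+0] = [-3.600,-2.000,7.200]
hi = A.hi+B.hi = [20+8.4, 13.2+8.4, 18.5+1.3] = [28.400,21.600,19.800]
diag = √(32²+23.6²+12.6²) = √1739.72 = 41.710

min=[-3.600,-2.000,7.200] max=[28.400,21.600,19.800] diag=41.710
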